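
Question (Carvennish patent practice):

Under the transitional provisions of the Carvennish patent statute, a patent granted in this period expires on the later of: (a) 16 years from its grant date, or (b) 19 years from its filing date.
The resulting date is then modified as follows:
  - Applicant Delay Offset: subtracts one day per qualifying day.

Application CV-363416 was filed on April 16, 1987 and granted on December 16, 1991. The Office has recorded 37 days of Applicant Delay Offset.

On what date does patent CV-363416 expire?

(a) grant + 16 years → 16 December 2007.
(b) filing + 19 years → 16 April 2006.
Later of the two: 16 December 2007.
Applicant Delay Offset: −37 days → 9 November 2007.

2007-11-09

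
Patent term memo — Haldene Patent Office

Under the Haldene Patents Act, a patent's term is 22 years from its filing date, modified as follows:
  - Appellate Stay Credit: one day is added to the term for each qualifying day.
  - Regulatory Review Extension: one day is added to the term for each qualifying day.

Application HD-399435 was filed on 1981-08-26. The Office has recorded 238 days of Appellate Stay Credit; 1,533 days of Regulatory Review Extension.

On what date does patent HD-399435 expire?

Base term: filing date + 22 years → 26 August 2003.
Appellate Stay Credit: +238 days → 20 April 2004.
Regulatory Review Extension: +1533 days → 1 July 2008.

July 1, 2008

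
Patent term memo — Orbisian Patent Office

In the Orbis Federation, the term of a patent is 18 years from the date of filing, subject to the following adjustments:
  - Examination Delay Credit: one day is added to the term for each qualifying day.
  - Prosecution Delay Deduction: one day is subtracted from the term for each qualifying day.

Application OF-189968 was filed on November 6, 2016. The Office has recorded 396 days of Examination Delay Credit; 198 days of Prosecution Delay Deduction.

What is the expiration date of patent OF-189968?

Base term: filing date + 18 years → 6 November 2034.
Examination Delay Credit: +396 days → 7 December 2035.
Prosecution Delay Deduction: −198 days → 23 May 2035.

2035-05-23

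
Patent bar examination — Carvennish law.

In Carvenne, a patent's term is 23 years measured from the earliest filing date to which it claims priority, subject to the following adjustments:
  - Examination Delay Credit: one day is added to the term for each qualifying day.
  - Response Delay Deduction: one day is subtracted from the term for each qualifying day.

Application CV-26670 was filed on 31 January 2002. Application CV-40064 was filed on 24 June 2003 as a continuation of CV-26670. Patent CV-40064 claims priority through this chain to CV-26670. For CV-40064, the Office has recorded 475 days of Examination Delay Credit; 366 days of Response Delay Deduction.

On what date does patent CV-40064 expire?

Earliest priority filing: 31 January 2002.
Base term: 31 January 2002 + 23 years → 31 January 2025.
Examination Delay Credit: +475 days → 21 May 2026.
Response Delay Deduction: −366 days → 20 May 2025.

May 20, 2025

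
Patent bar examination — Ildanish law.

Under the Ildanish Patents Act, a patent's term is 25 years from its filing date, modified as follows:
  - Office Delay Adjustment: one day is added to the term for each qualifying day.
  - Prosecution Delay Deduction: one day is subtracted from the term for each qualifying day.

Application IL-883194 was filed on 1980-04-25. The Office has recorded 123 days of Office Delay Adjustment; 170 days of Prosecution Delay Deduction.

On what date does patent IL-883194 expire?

2005-03-09

Base term: filing date + 25 years → 25 April 2005.
Office Delay Adjustment: +123 days → 26 August 2005.
Prosecution Delay Deduction: −170 days → 9 March 2005.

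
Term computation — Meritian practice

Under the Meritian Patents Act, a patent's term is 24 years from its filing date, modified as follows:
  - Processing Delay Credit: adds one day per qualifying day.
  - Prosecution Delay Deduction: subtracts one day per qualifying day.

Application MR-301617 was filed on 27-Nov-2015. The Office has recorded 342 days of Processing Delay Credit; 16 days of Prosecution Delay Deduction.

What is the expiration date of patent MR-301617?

October 18, 2040

Base term: filing date + 24 years → 27 November 2039.
Processing Delay Credit: +342 days → 3 November 2040.
Prosecution Delay Deduction: −16 days → 18 October 2040.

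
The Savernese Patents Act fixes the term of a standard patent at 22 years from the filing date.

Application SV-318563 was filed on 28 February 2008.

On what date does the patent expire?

February 28, 2030

Filing date + 22 years → 28 February 2030.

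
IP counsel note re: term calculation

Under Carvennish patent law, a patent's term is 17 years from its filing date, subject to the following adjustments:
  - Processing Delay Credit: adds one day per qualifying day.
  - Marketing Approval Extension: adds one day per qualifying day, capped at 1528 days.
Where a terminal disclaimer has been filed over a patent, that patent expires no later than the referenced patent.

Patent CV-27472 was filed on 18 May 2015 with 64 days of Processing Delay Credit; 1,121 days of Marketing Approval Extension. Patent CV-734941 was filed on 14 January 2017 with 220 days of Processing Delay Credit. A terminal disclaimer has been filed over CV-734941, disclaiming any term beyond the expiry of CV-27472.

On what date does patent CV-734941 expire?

Natural term of CV-734941:
  Base: filing + 17 years → 14 January 2034.
  Processing Delay Credit: +220 days → 22 August 2034.
Expiry of referenced patent CV-27472:
  Base: filing + 17 years → 18 May 2032.
  Processing Delay Credit: +64 days → 21 July 2032.
  Marketing Approval Extension: 1121 days (within the 1528-day cap) → +1121 days → 16 August 2035.
Terminal disclaimer: CV-734941 expires on the earlier of 22 August 2034 and 16 August 2035.

2034-08-22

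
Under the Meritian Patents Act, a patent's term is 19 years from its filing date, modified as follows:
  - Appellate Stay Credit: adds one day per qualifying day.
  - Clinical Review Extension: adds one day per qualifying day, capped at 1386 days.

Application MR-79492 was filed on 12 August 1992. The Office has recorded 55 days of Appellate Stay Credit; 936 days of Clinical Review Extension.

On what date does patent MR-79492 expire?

2014-04-29

Base term: filing date + 19 years → 12 August 2011.
Appellate Stay Credit: +55 days → 6 October 2011.
Clinical Review Extension: 936 days (within the 1386-day cap) → +936 days → 29 April 2014.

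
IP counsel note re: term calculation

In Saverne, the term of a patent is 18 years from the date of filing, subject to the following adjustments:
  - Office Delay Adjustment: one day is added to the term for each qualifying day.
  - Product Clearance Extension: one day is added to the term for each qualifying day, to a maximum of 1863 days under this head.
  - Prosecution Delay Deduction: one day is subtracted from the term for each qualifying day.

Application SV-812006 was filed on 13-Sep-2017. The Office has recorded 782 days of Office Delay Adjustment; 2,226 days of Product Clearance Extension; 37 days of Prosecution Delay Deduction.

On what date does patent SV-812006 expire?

2042-11-03

Base term: filing date + 18 years → 13 September 2035.
Office Delay Adjustment: +782 days → 3 November 2037.
Product Clearance Extension: 2226 days claimed exceeds the 1863-day cap, so +1863 days → 10 December 2042.
Prosecution Delay Deduction: −37 days → 3 November 2042.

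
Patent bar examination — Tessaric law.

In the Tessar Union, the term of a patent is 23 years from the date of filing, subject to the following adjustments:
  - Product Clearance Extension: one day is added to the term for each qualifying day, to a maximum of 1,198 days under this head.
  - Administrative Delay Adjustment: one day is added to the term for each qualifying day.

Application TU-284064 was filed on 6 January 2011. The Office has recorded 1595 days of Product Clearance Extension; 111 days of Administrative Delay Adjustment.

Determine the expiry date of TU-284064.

Base term: filing date + 23 years → 6 January 2034.
Product Clearance Extension: 1595 days claimed exceeds the 1198-day cap, so +1198 days → 18 April 2037.
Administrative Delay Adjustment: +111 days → 7 August 2037.

2037-08-07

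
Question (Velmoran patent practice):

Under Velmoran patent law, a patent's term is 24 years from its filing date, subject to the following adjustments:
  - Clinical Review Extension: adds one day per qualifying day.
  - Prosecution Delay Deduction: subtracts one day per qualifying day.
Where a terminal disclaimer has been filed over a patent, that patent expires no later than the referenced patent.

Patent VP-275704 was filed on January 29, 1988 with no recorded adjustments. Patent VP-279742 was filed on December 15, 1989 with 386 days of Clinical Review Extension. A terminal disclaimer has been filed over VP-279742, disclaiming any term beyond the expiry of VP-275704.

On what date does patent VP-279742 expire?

January 29, 2012

Natural term of VP-279742:
  Base: filing + 24 years → 15 December 2013.
  Clinical Review Extension: +386 days → 5 January 2015.
Expiry of referenced patent VP-275704:
  Base: filing + 24 years → 29 January 2012.
Terminal disclaimer: VP-279742 expires on the earlier of 5 January 2015 and 29 January 2012.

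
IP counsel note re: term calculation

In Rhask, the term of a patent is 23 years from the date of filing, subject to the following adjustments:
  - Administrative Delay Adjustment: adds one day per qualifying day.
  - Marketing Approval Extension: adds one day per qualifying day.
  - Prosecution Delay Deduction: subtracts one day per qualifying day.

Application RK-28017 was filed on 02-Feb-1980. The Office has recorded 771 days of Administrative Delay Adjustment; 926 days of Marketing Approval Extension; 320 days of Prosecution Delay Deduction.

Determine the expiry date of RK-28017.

Base term: filing date + 23 years → 2 February 2003.
Administrative Delay Adjustment: +771 days → 14 March 2005.
Marketing Approval Extension: +926 days → 26 September 2007.
Prosecution Delay Deduction: −320 days → 10 November 2006.

November 10, 2006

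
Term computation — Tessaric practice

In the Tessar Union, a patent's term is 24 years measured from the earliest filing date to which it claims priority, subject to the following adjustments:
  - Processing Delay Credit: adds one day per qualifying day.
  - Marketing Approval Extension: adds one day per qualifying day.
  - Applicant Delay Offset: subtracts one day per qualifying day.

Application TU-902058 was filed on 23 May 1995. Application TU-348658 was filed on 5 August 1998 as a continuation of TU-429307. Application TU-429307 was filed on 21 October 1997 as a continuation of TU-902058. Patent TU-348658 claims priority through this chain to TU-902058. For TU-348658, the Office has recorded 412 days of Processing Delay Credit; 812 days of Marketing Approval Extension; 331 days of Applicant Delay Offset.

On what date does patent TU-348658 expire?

November 1, 2021

Earliest priority filing: 23 May 1995.
Base term: 23 May 1995 + 24 years → 23 May 2019.
Processing Delay Credit: +412 days → 8 July 2020.
Marketing Approval Extension: +812 days → 28 September 2022.
Applicant Delay Offset: −331 days → 1 November 2021.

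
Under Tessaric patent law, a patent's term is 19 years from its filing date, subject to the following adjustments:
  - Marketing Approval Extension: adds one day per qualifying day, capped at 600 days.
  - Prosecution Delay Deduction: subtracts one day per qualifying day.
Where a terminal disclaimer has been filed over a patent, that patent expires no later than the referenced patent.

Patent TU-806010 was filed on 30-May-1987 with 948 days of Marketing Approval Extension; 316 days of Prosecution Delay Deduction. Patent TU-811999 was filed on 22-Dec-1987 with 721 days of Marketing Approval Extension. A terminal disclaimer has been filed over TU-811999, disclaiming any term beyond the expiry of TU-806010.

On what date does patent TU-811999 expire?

Natural term of TU-811999:
  Base: filing + 19 years → 22 December 2006.
  Marketing Approval Extension: 721 days claimed exceeds the 600-day cap, so +600 days → 13 August 2008.
Expiry of referenced patent TU-806010:
  Base: filing + 19 years → 30 May 2006.
  Marketing Approval Extension: 948 days claimed exceeds the 600-day cap, so +600 days → 20 January 2008.
  Prosecution Delay Deduction: −316 days → 10 March 2007.
Terminal disclaimer: TU-811999 expires on the earlier of 13 August 2008 and 10 March 2007.

March 10, 2007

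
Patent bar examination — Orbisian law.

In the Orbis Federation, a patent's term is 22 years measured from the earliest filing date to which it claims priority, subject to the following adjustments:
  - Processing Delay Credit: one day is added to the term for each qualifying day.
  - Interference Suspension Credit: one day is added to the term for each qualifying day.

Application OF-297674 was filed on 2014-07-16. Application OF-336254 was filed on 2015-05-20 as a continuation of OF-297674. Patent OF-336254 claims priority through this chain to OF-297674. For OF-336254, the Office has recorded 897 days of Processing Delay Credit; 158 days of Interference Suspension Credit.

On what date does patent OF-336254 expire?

2039-06-06

Earliest priority filing: 16 July 2014.
Base term: 16 July 2014 + 22 years → 16 July 2036.
Processing Delay Credit: +897 days → 30 December 2038.
Interference Suspension Credit: +158 days → 6 June 2039.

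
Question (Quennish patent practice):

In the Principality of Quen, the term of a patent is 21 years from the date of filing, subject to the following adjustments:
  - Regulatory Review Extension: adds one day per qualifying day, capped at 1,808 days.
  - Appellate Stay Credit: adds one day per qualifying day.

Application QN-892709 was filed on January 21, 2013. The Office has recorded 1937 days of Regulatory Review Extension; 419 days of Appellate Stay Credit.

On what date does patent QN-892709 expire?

2040-02-26

Base term: filing date + 21 years → 21 January 2034.
Regulatory Review Extension: 1937 days claimed exceeds the 1808-day cap, so +1808 days → 3 January 2039.
Appellate Stay Credit: +419 days → 26 February 2040.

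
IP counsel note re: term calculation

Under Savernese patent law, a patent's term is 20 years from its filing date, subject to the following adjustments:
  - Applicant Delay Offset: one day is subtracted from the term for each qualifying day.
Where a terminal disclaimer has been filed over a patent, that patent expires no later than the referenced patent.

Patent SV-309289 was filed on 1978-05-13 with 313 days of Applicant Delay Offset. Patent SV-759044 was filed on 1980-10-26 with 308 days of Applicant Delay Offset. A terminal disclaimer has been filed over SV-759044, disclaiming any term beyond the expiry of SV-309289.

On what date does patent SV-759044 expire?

1997-07-04

Natural term of SV-759044:
  Base: filing + 20 years → 26 October 2000.
  Applicant Delay Offset: −308 days → 23 December 1999.
Expiry of referenced patent SV-309289:
  Base: filing + 20 years → 13 May 1998.
  Applicant Delay Offset: −313 days → 4 July 1997.
Terminal disclaimer: SV-759044 expires on the earlier of 23 December 1999 and 4 July 1997.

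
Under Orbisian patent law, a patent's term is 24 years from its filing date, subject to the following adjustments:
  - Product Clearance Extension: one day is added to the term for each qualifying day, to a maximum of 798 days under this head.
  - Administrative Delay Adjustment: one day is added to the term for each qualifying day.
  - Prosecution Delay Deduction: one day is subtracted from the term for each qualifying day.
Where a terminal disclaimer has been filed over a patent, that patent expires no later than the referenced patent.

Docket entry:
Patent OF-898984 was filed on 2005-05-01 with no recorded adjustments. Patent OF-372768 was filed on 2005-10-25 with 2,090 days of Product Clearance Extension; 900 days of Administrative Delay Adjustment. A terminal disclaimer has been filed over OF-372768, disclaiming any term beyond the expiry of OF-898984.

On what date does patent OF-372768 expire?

Natural term of OF-372768:
  Base: filing + 24 years → 25 October 2029.
  Product Clearance Extension: 2090 days claimed exceeds the 798-day cap, so +798 days → 1 January 2032.
  Administrative Delay Adjustment: +900 days → 19 June 2034.
Expiry of referenced patent OF-898984:
  Base: filing + 24 years → 1 May 2029.
Terminal disclaimer: OF-372768 expires on the earlier of 19 June 2034 and 1 May 2029.

2029-05-01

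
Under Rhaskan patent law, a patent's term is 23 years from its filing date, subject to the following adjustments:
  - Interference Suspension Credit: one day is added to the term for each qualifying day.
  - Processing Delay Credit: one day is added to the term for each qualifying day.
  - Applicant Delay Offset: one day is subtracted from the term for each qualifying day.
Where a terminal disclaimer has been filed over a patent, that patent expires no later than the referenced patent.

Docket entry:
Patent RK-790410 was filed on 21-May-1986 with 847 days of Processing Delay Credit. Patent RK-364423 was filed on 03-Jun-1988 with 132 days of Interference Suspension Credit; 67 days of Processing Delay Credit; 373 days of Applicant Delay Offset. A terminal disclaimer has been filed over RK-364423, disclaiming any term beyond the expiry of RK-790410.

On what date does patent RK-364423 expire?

Natural term of RK-364423:
  Base: filing + 23 years → 3 June 2011.
  Interference Suspension Credit: +132 days → 13 October 2011.
  Processing Delay Credit: +67 days → 19 December 2011.
  Applicant Delay Offset: −373 days → 11 December 2010.
Expiry of referenced patent RK-790410:
  Base: filing + 23 years → 21 May 2009.
  Processing Delay Credit: +847 days → 15 September 2011.
Terminal disclaimer: RK-364423 expires on the earlier of 11 December 2010 and 15 September 2011.

2010-12-11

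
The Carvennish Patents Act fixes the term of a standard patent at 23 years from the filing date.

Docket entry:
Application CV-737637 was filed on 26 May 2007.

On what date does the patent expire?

2030-05-26

Filing date + 23 years → 26 May 2030.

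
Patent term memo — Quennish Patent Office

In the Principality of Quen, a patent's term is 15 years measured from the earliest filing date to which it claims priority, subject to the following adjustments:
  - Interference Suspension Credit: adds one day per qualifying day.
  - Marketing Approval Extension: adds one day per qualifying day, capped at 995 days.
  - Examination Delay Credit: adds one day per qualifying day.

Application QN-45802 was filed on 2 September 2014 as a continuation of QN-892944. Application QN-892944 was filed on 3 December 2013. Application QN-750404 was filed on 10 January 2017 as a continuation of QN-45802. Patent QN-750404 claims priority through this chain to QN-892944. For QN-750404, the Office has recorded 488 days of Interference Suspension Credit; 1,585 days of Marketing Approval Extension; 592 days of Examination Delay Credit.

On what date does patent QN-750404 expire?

Earliest priority filing: 3 December 2013.
Base term: 3 December 2013 + 15 years → 3 December 2028.
Interference Suspension Credit: +488 days → 5 April 2030.
Marketing Approval Extension: 1585 days claimed exceeds the 995-day cap, so +995 days → 25 December 2032.
Examination Delay Credit: +592 days → 9 August 2034.

August 9, 2034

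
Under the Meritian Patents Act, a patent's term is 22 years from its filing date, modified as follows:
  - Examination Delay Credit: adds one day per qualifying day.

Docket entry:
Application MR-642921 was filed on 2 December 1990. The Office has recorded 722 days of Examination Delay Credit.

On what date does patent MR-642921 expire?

Base term: filing date + 22 years → 2 December 2012.
Examination Delay Credit: +722 days → 24 November 2014.

November 24, 2014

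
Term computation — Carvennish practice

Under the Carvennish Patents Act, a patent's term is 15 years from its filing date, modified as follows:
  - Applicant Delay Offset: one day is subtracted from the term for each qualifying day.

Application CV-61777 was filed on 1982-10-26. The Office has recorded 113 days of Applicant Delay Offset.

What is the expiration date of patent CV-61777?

July 5, 1997

Base term: filing date + 15 years → 26 October 1997.
Applicant Delay Offset: −113 days → 5 July 1997.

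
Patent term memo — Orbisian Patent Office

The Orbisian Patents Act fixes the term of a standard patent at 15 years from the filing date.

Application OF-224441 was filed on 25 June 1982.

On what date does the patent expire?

Filing date + 15 years → 25 June 1997.

1997-06-25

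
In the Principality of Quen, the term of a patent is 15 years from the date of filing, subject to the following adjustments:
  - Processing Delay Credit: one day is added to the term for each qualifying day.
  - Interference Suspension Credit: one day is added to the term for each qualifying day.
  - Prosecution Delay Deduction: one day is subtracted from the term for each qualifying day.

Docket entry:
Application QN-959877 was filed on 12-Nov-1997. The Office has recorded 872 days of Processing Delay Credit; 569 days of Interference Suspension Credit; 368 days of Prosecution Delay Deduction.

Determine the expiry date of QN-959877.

Base term: filing date + 15 years → 12 November 2012.
Processing Delay Credit: +872 days → 3 April 2015.
Interference Suspension Credit: +569 days → 23 October 2016.
Prosecution Delay Deduction: −368 days → 21 October 2015.

2015-10-21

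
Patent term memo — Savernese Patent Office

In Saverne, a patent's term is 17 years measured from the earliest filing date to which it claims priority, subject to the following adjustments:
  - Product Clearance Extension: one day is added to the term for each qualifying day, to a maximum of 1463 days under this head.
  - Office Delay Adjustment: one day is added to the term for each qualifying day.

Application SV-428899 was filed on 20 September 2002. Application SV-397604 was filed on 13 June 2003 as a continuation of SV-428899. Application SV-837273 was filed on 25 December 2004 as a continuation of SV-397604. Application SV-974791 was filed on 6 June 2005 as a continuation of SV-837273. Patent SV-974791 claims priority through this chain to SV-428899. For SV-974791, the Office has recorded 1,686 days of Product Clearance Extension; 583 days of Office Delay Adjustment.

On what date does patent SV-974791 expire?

Earliest priority filing: 20 September 2002.
Base term: 20 September 2002 + 17 years → 20 September 2019.
Product Clearance Extension: 1686 days claimed exceeds the 1463-day cap, so +1463 days → 22 September 2023.
Office Delay Adjustment: +583 days → 27 April 2025.

April 27, 2025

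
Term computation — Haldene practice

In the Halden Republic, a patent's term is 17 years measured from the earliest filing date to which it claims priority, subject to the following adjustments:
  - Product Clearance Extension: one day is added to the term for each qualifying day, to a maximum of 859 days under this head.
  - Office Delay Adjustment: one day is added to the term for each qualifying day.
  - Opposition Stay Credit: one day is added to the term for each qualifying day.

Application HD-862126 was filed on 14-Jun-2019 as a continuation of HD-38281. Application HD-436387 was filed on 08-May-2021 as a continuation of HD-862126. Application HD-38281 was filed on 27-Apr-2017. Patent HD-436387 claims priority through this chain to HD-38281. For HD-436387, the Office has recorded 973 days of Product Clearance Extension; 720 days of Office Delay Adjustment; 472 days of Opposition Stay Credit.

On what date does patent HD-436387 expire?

Earliest priority filing: 27 April 2017.
Base term: 27 April 2017 + 17 years → 27 April 2034.
Product Clearance Extension: 973 days claimed exceeds the 859-day cap, so +859 days → 2 September 2036.
Office Delay Adjustment: +720 days → 23 August 2038.
Opposition Stay Credit: +472 days → 8 December 2039.

2039-12-08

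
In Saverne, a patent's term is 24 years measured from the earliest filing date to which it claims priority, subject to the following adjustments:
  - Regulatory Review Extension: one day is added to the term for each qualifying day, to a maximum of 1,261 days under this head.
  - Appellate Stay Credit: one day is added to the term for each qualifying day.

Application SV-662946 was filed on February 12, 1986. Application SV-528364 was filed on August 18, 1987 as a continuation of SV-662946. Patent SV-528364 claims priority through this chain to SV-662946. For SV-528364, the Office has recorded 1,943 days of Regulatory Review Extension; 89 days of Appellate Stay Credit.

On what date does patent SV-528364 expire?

Earliest priority filing: 12 February 1986.
Base term: 12 February 1986 + 24 years → 12 February 2010.
Regulatory Review Extension: 1943 days claimed exceeds the 1261-day cap, so +1261 days → 27 July 2013.
Appellate Stay Credit: +89 days → 24 October 2013.

October 24, 2013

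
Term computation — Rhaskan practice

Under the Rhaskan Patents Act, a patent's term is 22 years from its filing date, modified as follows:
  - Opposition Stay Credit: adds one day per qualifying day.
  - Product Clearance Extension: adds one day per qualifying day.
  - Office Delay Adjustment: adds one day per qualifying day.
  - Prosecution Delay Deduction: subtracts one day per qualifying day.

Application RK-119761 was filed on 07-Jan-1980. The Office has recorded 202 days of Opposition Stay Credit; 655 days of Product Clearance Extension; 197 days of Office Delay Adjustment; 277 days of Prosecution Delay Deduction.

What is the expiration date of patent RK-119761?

Base term: filing date + 22 years → 7 January 2002.
Opposition Stay Credit: +202 days → 28 July 2002.
Product Clearance Extension: +655 days → 13 May 2004.
Office Delay Adjustment: +197 days → 26 November 2004.
Prosecution Delay Deduction: −277 days → 23 February 2004.

2004-02-23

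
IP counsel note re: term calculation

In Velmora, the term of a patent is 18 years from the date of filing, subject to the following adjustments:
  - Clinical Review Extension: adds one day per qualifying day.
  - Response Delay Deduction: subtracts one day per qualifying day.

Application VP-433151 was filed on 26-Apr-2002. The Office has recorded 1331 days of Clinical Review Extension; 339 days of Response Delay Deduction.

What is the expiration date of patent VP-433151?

2023-01-13

Base term: filing date + 18 years → 26 April 2020.
Clinical Review Extension: +1331 days → 18 December 2023.
Response Delay Deduction: −339 days → 13 January 2023.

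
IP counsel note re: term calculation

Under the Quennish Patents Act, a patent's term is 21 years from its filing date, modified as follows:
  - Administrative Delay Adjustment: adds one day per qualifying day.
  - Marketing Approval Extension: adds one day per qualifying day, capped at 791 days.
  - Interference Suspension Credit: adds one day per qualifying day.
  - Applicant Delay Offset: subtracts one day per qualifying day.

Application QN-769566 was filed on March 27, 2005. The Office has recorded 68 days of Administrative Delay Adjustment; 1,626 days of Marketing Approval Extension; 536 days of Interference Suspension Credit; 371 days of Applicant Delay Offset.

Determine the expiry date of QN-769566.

Base term: filing date + 21 years → 27 March 2026.
Administrative Delay Adjustment: +68 days → 3 June 2026.
Marketing Approval Extension: 1626 days claimed exceeds the 791-day cap, so +791 days → 2 August 2028.
Interference Suspension Credit: +536 days → 20 January 2030.
Applicant Delay Offset: −371 days → 14 January 2029.

January 14, 2029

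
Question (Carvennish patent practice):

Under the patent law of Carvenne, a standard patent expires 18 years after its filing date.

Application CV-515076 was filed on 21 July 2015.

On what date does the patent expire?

July 21, 2033

Filing date + 18 years → 21 July 2033.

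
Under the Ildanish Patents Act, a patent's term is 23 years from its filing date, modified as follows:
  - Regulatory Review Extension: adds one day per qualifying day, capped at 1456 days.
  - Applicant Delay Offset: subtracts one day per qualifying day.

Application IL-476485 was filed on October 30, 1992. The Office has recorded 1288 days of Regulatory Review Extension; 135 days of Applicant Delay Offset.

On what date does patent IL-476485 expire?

Base term: filing date + 23 years → 30 October 2015.
Regulatory Review Extension: 1288 days (within the 1456-day cap) → +1288 days → 10 May 2019.
Applicant Delay Offset: −135 days → 26 December 2018.

December 26, 2018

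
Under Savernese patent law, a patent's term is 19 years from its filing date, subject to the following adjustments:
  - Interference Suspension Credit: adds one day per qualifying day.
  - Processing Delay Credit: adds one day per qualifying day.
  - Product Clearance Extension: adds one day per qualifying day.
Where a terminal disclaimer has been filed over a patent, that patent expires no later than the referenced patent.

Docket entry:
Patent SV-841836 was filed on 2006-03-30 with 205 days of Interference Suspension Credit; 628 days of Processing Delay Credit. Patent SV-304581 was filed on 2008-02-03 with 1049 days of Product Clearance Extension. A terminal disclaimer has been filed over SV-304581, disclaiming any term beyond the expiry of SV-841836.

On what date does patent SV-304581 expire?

Natural term of SV-304581:
  Base: filing + 19 years → 3 February 2027.
  Product Clearance Extension: +1049 days → 18 December 2029.
Expiry of referenced patent SV-841836:
  Base: filing + 19 years → 30 March 2025.
  Interference Suspension Credit: +205 days → 21 October 2025.
  Processing Delay Credit: +628 days → 11 July 2027.
Terminal disclaimer: SV-304581 expires on the earlier of 18 December 2029 and 11 July 2027.

July 11, 2027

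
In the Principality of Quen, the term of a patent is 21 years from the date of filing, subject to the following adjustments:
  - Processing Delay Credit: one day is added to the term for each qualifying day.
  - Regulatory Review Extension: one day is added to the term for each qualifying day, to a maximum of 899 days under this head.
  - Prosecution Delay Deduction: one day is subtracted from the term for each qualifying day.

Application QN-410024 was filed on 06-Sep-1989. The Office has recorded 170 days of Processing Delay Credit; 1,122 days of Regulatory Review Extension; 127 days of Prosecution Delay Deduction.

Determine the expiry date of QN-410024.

Base term: filing date + 21 years → 6 September 2010.
Processing Delay Credit: +170 days → 23 February 2011.
Regulatory Review Extension: 1122 days claimed exceeds the 899-day cap, so +899 days → 10 August 2013.
Prosecution Delay Deduction: −127 days → 5 April 2013.

April 5, 2013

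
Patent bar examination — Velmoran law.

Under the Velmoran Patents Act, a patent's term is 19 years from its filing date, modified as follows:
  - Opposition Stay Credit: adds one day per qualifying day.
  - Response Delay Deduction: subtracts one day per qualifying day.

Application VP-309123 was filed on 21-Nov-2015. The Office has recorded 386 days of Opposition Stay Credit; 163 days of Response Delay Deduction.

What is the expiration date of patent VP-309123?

July 2, 2035

Base term: filing date + 19 years → 21 November 2034.
Opposition Stay Credit: +386 days → 12 December 2035.
Response Delay Deduction: −163 days → 2 July 2035.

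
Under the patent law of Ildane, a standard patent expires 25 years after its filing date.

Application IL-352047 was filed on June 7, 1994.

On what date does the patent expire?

June 7, 2019

Filing date + 25 years → 7 June 2019.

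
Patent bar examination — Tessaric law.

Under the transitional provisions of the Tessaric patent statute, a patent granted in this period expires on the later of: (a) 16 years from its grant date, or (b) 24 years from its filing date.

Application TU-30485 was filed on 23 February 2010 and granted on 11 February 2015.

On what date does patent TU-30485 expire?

2034-02-23

(a) grant + 16 years → 11 February 2031.
(b) filing + 24 years → 23 February 2034.
Later of the two: 23 February 2034.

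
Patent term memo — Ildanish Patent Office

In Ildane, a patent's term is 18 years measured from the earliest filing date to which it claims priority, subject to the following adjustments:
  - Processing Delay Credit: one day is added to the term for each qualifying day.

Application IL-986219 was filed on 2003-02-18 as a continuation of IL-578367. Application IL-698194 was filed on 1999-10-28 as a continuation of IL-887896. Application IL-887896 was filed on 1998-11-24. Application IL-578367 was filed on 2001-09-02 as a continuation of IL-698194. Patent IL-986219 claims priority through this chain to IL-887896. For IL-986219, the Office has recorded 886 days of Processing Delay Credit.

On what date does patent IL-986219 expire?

2019-04-29

Earliest priority filing: 24 November 1998.
Base term: 24 November 1998 + 18 years → 24 November 2016.
Processing Delay Credit: +886 days → 29 April 2019.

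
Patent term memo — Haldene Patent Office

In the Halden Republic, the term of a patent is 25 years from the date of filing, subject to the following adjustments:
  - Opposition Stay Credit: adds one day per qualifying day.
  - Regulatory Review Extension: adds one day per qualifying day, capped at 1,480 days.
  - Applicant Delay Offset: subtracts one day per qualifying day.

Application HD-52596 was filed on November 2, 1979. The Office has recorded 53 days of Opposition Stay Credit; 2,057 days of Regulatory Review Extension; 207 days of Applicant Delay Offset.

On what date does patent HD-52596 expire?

Base term: filing date + 25 years → 2 November 2004.
Opposition Stay Credit: +53 days → 25 December 2004.
Regulatory Review Extension: 2057 days claimed exceeds the 1480-day cap, so +1480 days → 13 January 2009.
Applicant Delay Offset: −207 days → 20 June 2008.

2008-06-20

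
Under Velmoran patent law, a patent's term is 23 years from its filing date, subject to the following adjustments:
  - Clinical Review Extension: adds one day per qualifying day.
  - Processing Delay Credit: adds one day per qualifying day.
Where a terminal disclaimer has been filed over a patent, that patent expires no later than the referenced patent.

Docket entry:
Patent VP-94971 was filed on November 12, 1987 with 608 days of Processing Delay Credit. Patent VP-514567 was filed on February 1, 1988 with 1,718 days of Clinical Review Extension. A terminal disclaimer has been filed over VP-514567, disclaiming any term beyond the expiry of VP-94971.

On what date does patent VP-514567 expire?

July 12, 2012

Natural term of VP-514567:
  Base: filing + 23 years → 1 February 2011.
  Clinical Review Extension: +1718 days → 16 October 2015.
Expiry of referenced patent VP-94971:
  Base: filing + 23 years → 12 November 2010.
  Processing Delay Credit: +608 days → 12 July 2012.
Terminal disclaimer: VP-514567 expires on the earlier of 16 October 2015 and 12 July 2012.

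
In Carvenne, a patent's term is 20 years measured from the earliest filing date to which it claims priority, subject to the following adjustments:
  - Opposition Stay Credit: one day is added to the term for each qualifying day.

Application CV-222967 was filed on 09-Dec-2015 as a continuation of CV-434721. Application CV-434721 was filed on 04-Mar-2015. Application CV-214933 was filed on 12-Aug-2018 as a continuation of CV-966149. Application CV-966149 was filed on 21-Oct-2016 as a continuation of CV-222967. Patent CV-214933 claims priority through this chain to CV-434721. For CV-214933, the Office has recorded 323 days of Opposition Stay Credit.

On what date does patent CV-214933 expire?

Earliest priority filing: 4 March 2015.
Base term: 4 March 2015 + 20 years → 4 March 2035.
Opposition Stay Credit: +323 days → 21 January 2036.

January 21, 2036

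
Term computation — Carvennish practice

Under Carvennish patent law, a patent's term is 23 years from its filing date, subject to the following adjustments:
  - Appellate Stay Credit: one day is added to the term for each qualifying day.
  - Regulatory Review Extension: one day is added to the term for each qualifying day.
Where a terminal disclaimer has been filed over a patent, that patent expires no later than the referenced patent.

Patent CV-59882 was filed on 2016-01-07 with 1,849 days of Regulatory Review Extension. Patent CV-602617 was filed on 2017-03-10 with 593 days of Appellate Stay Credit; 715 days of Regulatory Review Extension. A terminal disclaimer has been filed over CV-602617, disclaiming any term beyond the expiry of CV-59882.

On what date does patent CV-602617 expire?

2043-10-09

Natural term of CV-602617:
  Base: filing + 23 years → 10 March 2040.
  Appellate Stay Credit: +593 days → 24 October 2041.
  Regulatory Review Extension: +715 days → 9 October 2043.
Expiry of referenced patent CV-59882:
  Base: filing + 23 years → 7 January 2039.
  Regulatory Review Extension: +1849 days → 30 January 2044.
Terminal disclaimer: CV-602617 expires on the earlier of 9 October 2043 and 30 January 2044.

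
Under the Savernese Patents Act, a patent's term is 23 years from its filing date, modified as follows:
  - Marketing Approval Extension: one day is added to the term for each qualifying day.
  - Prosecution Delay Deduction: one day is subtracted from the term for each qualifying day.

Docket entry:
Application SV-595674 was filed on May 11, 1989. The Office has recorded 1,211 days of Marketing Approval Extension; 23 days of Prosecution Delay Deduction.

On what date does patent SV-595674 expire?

2015-08-12

Base term: filing date + 23 years → 11 May 2012.
Marketing Approval Extension: +1211 days → 4 September 2015.
Prosecution Delay Deduction: −23 days → 12 August 2015.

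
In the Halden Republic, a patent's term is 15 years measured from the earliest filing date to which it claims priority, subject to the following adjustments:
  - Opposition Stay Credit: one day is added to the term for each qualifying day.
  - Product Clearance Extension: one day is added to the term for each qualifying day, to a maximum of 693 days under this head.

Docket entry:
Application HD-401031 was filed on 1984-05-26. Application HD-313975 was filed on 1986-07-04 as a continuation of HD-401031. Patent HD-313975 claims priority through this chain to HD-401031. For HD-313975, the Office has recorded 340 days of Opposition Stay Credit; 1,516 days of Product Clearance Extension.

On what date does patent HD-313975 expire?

2002-03-24

Earliest priority filing: 26 May 1984.
Base term: 26 May 1984 + 15 years → 26 May 1999.
Opposition Stay Credit: +340 days → 30 April 2000.
Product Clearance Extension: 1516 days claimed exceeds the 693-day cap, so +693 days → 24 March 2002.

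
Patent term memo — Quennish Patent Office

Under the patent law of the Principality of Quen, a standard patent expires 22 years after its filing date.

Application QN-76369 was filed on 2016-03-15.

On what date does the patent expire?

2038-03-15

Filing date + 22 years → 15 March 2038.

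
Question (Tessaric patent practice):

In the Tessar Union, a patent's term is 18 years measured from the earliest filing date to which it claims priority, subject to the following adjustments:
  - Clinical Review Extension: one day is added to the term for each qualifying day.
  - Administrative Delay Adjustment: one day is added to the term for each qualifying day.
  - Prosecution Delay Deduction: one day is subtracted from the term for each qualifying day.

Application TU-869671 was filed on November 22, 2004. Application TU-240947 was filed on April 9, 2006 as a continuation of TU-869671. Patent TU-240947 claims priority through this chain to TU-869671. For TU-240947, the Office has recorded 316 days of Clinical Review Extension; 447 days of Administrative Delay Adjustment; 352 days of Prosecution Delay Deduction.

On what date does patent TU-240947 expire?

Earliest priority filing: 22 November 2004.
Base term: 22 November 2004 + 18 years → 22 November 2022.
Clinical Review Extension: +316 days → 4 October 2023.
Administrative Delay Adjustment: +447 days → 24 December 2024.
Prosecution Delay Deduction: −352 days → 7 January 2024.

2024-01-07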